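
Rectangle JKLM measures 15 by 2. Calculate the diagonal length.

Using the Pythagorean theorem:
d² = 15² + 2² = 225 + 4 = 229
d = sqrt(229)

sqrt(229)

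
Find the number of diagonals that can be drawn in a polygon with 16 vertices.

The number of diagonals in an n-gon is n(n - 3)/2.
For n = 16: 16(16 - 3)/2 = 16 × 13 / 2 = 104.

104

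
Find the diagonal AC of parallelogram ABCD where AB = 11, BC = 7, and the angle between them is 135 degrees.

The diagonal of a parallelogram can be found by treating two adjacent sides and the diagonal as a triangle.
Applying the law of cosines with sides 11, 7 and included angle 135°:
d^2 = 121 + 49 - 154*cos(135°) = 77*sqrt(2) + 170
d = sqrt(77*sqrt(2) + 170)

sqrt(77*sqrt(2) + 170)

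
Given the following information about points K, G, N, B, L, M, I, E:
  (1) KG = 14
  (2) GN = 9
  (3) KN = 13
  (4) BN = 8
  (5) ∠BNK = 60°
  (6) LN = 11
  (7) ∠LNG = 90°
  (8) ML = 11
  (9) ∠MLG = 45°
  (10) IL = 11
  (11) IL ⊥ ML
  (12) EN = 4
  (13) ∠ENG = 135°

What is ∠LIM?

Step 1: By the law of cosines on triangle ILM: IM² = 11² + 11² − 2·11·11·cos(90°) = 242, so IM = 11·√2.
Step 2: By the inverse law of cosines on triangle LIM: cos(∠LIM) = (11² + (11·√2)² − 11²) / (2·11·11·√2) = 242/342.24 = 0.7071, so ∠LIM = 45°.

Therefore, the measure of angle ∠LIM = 45°.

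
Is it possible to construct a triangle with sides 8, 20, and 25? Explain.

Yes.
The triangle inequality requires that the sum of any two sides exceeds the third.
Here 8 + 20 = 28 > 25, so the condition is met.

Yes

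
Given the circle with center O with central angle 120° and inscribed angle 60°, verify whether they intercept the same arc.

By the inscribed angle theorem, if both angles subtend the same arc, the inscribed angle must be half the central angle.
Half of 120° = 60°, which equals the given inscribed angle of 60°.
Therefore, yes, they correspond to the same arc.

Yes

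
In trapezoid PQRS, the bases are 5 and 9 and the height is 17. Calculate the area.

A trapezoid's area equals the midsegment times the height.
The midsegment is (5 + 9) / 2 = 7.
Area = 7 * 17 = 119.

119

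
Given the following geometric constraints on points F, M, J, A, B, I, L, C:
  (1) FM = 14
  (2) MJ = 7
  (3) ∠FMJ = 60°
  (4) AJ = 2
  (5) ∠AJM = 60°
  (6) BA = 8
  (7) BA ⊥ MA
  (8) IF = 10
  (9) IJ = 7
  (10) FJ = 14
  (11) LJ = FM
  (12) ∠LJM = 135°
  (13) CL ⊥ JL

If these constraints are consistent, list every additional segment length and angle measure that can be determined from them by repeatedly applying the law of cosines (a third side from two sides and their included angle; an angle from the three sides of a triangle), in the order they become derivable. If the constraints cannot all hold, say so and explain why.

These constraints are not satisfiable: (1), (2) and (3) already determine FJ: by the law of cosines FJ² = 14² + 7² − 2·14·7·cos(60°) = 147, so FJ = 7·√3, which contradicts (10) FJ = 14. No planar figure meets all of them, so nothing further can be derived.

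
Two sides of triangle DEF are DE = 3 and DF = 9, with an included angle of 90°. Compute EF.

The included angle is 90°, so the triangle is right-angled at D. The opposite side EF is the hypotenuse.
By the Pythagorean theorem: EF = sqrt(3^2 + 9^2) = sqrt(90) = 3*sqrt(10).

3*sqrt(10)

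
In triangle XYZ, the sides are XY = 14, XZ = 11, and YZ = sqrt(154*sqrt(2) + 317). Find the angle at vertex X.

When all three sides of a triangle are known, the law of cosines can be rearranged to find any angle.
cos(C) = (a² + b² - c²) / (2ab) gives cos(X) = -sqrt(2)/2.
Taking the inverse cosine: X = 135°.

135°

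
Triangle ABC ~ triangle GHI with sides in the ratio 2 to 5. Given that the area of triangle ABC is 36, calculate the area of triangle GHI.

For similar figures, the area ratio equals the square of the side ratio.
Side ratio (ABC to GHI) = 2:5, so area ratio = 2^2:5^2 = 4:25.
If the area of ABC is 36, then the area of GHI = 36 * (25/4) = 225.

225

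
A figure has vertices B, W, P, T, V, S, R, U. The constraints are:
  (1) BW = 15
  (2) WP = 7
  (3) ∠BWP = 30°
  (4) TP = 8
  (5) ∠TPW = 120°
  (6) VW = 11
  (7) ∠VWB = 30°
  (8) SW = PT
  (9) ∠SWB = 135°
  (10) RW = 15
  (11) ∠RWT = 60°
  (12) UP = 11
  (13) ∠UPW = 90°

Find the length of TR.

Step 1: By the law of cosines on triangle TPW: TW² = 8² + 7² − 2·8·7·cos(120°) = 169, so TW = 13.
Step 2: By the law of cosines on triangle TWR: TR² = 13² + 15² − 2·13·15·cos(60°) = 199, so TR = √199.

Therefore, the length of TR = √199.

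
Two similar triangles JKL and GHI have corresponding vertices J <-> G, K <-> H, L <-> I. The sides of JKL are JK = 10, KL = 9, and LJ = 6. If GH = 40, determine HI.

Similar triangles have proportional sides. Setting up the proportion:
GH / JK = HI / KL
40 / 10 = HI / 9
HI = 9 * 40 / 10 = 36.

36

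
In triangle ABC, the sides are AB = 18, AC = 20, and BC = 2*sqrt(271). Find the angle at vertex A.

cos(A) = (18² + 20² - (2*sqrt(271))²) / (2 × 18 × 20) = -1/2, so A = arccos(-1/2) = 120°.

120°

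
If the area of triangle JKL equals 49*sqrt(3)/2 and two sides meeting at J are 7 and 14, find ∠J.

sin(C) = 2 * 49*sqrt(3)/2 / (7 * 14) = sqrt(3)/2, so C = arcsin(sqrt(3)/2) = 60°.
Since sin(180° - C) = sin(C), the obtuse angle 120° gives the same area, so C = 60° or C = 120°.

60° or 120°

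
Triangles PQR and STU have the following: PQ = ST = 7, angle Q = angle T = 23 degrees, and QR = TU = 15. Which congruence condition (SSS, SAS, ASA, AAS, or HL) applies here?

The given information matches SAS: Two pairs of corresponding sides and the included angle are equal (Side-Angle-Side).

SAS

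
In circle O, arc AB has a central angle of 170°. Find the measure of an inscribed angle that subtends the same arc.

Inscribed angle = 170° / 2 = 85° (inscribed angle theorem).

85°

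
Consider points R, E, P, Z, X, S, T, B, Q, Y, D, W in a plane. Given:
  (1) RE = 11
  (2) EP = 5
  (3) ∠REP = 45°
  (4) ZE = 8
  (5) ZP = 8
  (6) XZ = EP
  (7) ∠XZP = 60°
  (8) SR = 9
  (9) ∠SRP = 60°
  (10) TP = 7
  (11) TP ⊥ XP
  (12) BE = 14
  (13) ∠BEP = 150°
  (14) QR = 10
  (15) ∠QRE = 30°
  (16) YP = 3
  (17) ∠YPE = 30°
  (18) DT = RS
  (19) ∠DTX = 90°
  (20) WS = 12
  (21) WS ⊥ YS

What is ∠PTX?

From the given relations: XZ = EP = 5.
Step 1: By the law of cosines on triangle XZP: XP² = 5² + 8² − 2·5·8·cos(60°) = 49, so XP = 7.
Step 2: By the law of cosines on triangle TPX: TX² = 7² + 7² − 2·7·7·cos(90°) = 98, so TX = 7·√2.
Step 3: By the inverse law of cosines on triangle PTX: cos(∠PTX) = (7² + (7·√2)² − 7²) / (2·7·7·√2) = 98/138.59 = 0.7071, so ∠PTX = 45°.

Therefore, the measure of angle ∠PTX = 45°.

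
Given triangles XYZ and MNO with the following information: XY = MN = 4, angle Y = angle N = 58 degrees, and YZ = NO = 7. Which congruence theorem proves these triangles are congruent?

Consider the given information: XY = MN = 4, angle Y = angle N = 58 degrees, and YZ = NO = 7
This is not ASA or AAS: ASA requires two angles and the side between them. AAS requires two angles and a non-included side.
The correct criterion is SAS. Two pairs of corresponding sides and the included angle are equal (Side-Angle-Side).

SAS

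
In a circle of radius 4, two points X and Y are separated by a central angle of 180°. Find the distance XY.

Chord = 2(4) sin(90°) = 8

8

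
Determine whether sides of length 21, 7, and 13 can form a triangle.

Check the triangle inequality: 7 + 13 = 20 ≤ 21.
Since the sum of two sides does not exceed the third, no triangle can be formed.

No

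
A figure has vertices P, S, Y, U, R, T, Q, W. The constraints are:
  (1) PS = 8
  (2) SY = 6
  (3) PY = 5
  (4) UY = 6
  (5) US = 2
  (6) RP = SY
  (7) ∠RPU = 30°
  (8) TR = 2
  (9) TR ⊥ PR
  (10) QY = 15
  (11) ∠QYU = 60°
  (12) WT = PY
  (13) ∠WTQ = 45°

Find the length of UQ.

Step 1: By the law of cosines on triangle UYQ: UQ² = 6² + 15² − 2·6·15·cos(60°) = 171, so UQ = 3·√19.

Therefore, the length of UQ = 3·√19.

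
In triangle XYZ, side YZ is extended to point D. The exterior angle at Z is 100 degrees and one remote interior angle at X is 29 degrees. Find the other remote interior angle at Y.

By the exterior angle theorem: exterior angle = sum of remote interior angles.
100 = 29 + angle Y
angle Y = 100 - 29 = 71 degrees

71 degrees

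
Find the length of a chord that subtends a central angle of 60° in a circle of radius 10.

Drop a perpendicular from the center to the chord, bisecting both the chord and the central angle.
Each half-chord = r sin(θ/2) = 10 sin(30°).
The full chord = 2 × 10 × sin(30°) = 10.

10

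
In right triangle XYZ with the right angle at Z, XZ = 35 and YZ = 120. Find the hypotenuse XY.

By the Pythagorean theorem: XY^2 = XZ^2 + YZ^2
XY^2 = 35^2 + 120^2 = 1225 + 14400 = 15625
XY = sqrt(15625) = 125

125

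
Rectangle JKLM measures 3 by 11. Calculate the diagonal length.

Using the Pythagorean theorem:
d² = 3² + 11² = 9 + 121 = 130
d = sqrt(130)

sqrt(130)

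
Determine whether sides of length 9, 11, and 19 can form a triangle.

Check all three triangle inequalities:
9 + 11 = 20 > 19 ✓
9 + 19 = 28 > 11 ✓
11 + 19 = 30 > 9 ✓
All conditions hold, so these sides form a valid triangle.

Yes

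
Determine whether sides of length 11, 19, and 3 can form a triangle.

Check the triangle inequality: 11 + 3 = 14 ≤ 19.
Since the sum of two sides does not exceed the third, no triangle can be formed.

No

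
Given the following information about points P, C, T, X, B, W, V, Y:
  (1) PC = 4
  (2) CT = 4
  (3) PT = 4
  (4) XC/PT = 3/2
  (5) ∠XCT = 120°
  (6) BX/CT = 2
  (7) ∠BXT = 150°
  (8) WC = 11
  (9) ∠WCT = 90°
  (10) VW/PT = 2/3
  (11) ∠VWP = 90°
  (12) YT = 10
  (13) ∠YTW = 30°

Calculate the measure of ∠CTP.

Step 1: By the inverse law of cosines on triangle CTP: cos(∠CTP) = (4² + 4² − 4²) / (2·4·4) = 16/32 = 0.5, so ∠CTP = 60°.

Therefore, the measure of angle ∠CTP = 60°.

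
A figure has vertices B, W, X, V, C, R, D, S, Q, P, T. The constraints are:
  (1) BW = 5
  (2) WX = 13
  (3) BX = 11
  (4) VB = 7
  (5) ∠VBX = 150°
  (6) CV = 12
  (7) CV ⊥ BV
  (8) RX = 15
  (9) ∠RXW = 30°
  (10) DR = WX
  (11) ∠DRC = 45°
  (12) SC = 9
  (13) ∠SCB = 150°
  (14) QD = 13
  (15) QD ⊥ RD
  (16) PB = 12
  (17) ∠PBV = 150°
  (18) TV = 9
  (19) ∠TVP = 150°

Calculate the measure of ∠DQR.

From the given relations: DR = WX = 13.
Step 1: By the law of cosines on triangle QDR: QR² = 13² + 13² − 2·13·13·cos(90°) = 338, so QR = 13·√2.
Step 2: By the inverse law of cosines on triangle DQR: cos(∠DQR) = (13² + (13·√2)² − 13²) / (2·13·13·√2) = 338/478 = 0.7071, so ∠DQR = 45°.

Therefore, the measure of angle ∠DQR = 45°.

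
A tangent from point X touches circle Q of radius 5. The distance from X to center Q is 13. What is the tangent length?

Let T be the point of tangency. Then QT ⊥ XT (radius ⊥ tangent).
In right triangle QTX: QX² = QT² + XT²
13² = 5² + XT²
XT² = 144, XT = 12

12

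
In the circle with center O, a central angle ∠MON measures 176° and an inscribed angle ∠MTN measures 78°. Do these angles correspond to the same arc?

By the inscribed angle theorem, the inscribed angle for a central angle of 176° should be 176° / 2 = 88°.
The given inscribed angle is 78°, which does not equal 88°.
Therefore, no, they do not correspond to the same arc.

No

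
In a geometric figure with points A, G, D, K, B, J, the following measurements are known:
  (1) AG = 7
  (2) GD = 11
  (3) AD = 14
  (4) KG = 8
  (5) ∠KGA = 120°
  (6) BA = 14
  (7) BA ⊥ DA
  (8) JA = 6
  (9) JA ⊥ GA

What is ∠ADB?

Step 1: By the law of cosines on triangle DAB: DB² = 14² + 14² − 2·14·14·cos(90°) = 392, so DB = 14·√2.
Step 2: By the inverse law of cosines on triangle ADB: cos(∠ADB) = (14² + (14·√2)² − 14²) / (2·14·14·√2) = 392/554.37 = 0.7071, so ∠ADB = 45°.

Therefore, the measure of angle ∠ADB = 45°.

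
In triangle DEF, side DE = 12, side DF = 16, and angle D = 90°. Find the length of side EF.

The included angle is 90°, so the triangle is right-angled at D. The opposite side EF is the hypotenuse.
By the Pythagorean theorem: EF = sqrt(12^2 + 16^2) = sqrt(400) = 20.

20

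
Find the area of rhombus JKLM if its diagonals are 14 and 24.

Area of a rhombus = (d1 * d2) / 2
Area = (14 * 24) / 2
Area = 336 / 2
Area = 168

168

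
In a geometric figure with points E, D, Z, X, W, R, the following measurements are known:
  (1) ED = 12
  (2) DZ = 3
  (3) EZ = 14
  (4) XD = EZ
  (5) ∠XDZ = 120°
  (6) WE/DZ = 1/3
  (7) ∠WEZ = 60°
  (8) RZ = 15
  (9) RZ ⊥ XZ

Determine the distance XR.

From the given relations: XD = EZ = 14.
Step 1: By the law of cosines on triangle ZDX: ZX² = 3² + 14² − 2·3·14·cos(120°) = 247, so ZX ≈ 15.72.
Step 2: By the law of cosines on triangle XZR: XR² = 15.72² + 15² − 2·15.72·15·cos(90°) = 472, so XR = 2·√118.

Therefore, the length of XR = 2·√118.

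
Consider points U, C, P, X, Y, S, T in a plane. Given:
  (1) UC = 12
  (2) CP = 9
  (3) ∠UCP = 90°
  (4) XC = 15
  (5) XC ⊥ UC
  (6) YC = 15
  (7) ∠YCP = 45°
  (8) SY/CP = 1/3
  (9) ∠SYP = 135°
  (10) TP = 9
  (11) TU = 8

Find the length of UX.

Step 1: By the law of cosines on triangle UCX: UX² = 12² + 15² − 2·12·15·cos(90°) = 369, so UX = 3·√41.

Therefore, the length of UX = 3·√41.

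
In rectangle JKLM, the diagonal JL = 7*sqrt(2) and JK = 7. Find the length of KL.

The diagonal of a rectangle forms a right triangle with the two sides.
Rearranging the Pythagorean theorem: missing side = sqrt(d^2 - known^2).
= sqrt(98 - 49) = sqrt(49) = 7.

7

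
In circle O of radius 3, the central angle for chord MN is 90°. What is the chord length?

Chord = 2(3) sin(45°) = 3*sqrt(2)

3*sqrt(2)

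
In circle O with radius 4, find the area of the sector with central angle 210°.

Sector area = πr² × θ/360
= π × 4² × 7/12
= π × 16 × 7/12
= 28*pi/3

28*pi/3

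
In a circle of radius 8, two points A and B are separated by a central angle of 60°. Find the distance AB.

Drop a perpendicular from the center to the chord, bisecting both the chord and the central angle.
Each half-chord = r sin(θ/2) = 8 sin(30°).
The full chord = 2 × 8 × sin(30°) = 8.

8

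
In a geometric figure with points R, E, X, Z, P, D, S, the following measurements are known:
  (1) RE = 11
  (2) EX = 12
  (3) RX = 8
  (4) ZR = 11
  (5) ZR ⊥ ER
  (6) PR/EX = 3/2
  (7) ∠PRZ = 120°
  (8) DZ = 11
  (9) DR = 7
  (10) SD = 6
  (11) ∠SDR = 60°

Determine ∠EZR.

Step 1: By the law of cosines on triangle ZRE: ZE² = 11² + 11² − 2·11·11·cos(90°) = 242, so ZE = 11·√2.
Step 2: By the inverse law of cosines on triangle EZR: cos(∠EZR) = ((11·√2)² + 11² − 11²) / (2·11·√2·11) = 242/342.24 = 0.7071, so ∠EZR = 45°.

Therefore, the measure of angle ∠EZR = 45°.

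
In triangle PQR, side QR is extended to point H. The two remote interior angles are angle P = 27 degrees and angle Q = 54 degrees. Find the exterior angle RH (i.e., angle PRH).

Exterior angle = 27 + 54 = 81 degrees (exterior angle theorem).

81 degrees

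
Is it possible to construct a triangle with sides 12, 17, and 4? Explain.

No.
The triangle inequality is violated: 12 + 4 = 16 ≤ 17.
These lengths cannot form a triangle.

No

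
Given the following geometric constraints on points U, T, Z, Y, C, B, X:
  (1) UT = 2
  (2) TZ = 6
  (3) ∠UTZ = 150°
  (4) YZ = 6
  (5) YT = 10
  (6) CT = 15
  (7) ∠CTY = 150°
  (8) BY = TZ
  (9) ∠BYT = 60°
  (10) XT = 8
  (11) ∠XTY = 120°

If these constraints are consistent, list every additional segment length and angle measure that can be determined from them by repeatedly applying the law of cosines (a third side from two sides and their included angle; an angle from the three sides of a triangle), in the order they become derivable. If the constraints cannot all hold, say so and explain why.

The constraints are consistent. Derivable facts, in order:
After 1 step:
- TB = 2·√19
- UZ ≈ 7.8
- YC ≈ 24.18
- YX = 2·√61
- ∠TYZ = 33.56°
- ∠TZY = 112.89°
- ∠YTZ = 33.56°
After 2 steps:
- ∠BTY = 36.59°
- ∠CYT = 18.07°
- ∠TBY = 83.41°
- ∠TCY = 11.93°
- ∠TUZ = 22.63°
- ∠TXY = 33.67°
- ∠TYX = 26.33°
- ∠TZU = 7.37°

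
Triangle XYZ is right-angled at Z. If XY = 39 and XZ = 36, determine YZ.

Rearranging the Pythagorean theorem to solve for the unknown leg:
leg^2 = hypotenuse^2 - known_leg^2 = 1521 - 1296 = 225
leg = sqrt(225) = 15.

15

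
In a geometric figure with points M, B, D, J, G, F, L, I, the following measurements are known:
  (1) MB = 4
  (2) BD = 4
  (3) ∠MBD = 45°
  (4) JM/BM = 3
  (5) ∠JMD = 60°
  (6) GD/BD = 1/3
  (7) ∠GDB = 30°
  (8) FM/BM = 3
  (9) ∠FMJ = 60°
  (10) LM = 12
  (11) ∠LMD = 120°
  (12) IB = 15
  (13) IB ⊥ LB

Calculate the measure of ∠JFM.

From the given relations: FM = 3·BM = 3·4 = 12; JM = 3·BM = 3·4 = 12.
Step 1: By the law of cosines on triangle FMJ: FJ² = 12² + 12² − 2·12·12·cos(60°) = 144, so FJ = 12.
Step 2: By the inverse law of cosines on triangle JFM: cos(∠JFM) = (12² + 12² − 12²) / (2·12·12) = 144/288 = 0.5, so ∠JFM = 60°.

Therefore, the measure of angle ∠JFM = 60°.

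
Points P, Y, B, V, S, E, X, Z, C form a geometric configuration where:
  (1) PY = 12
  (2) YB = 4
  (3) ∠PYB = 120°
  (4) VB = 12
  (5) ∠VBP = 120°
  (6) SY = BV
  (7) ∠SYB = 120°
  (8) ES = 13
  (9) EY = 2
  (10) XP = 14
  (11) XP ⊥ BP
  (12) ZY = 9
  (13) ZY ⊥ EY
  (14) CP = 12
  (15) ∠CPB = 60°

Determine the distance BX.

Step 1: By the law of cosines on triangle BYP: BP² = 4² + 12² − 2·4·12·cos(120°) = 208, so BP = 4·√13.
Step 2: By the law of cosines on triangle BPX: BX² = (4·√13)² + 14² − 2·4·√13·14·cos(90°) = 404, so BX = 2·√101.

Therefore, the length of BX = 2·√101.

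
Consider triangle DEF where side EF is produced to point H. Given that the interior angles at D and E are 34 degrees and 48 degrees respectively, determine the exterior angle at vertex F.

By the exterior angle theorem, an exterior angle of a triangle equals the sum of the two remote interior angles.
Exterior angle = angle D + angle E
Exterior angle = 34 + 48 = 82 degrees

82 degrees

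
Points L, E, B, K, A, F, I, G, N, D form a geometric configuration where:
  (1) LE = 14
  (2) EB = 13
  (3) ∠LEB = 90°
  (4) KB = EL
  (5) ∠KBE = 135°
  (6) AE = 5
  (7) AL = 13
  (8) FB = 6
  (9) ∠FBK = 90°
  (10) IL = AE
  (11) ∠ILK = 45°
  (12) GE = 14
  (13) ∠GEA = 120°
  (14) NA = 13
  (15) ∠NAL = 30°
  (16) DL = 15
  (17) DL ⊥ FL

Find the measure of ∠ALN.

Step 1: By the law of cosines on triangle LAN: LN² = 13² + 13² − 2·13·13·cos(30°) = 45.28, so LN ≈ 6.73.
Step 2: By the inverse law of cosines on triangle ALN: cos(∠ALN) = (13² + 6.73² − 13²) / (2·13·6.73) = 45.28/174.96 = 0.2588, so ∠ALN = 75°.

Therefore, the measure of angle ∠ALN = 75°.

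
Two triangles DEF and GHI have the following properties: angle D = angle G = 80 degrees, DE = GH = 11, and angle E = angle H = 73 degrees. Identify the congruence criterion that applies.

The given information provides:
angle D = angle G = 80 degrees, DE = GH = 11, and angle E = angle H = 73 degrees
This matches the ASA congruence theorem.
Two pairs of corresponding angles and the included side are equal (Angle-Side-Angle).

ASA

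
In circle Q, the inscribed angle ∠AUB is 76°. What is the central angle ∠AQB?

Central angle = 2 × 76° = 152° (inscribed angle theorem).

152°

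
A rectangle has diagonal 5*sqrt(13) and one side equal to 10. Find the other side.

Using the Pythagorean theorem: d^2 = a^2 + b^2
b^2 = d^2 - a^2
b^2 = 325 - 100
b^2 = 225
b = sqrt(225) = 15

15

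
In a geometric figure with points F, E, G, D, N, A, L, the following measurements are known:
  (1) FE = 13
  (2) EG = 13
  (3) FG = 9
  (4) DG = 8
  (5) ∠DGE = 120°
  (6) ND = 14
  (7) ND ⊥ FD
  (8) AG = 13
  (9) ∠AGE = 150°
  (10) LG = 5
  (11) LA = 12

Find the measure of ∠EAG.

Step 1: By the law of cosines on triangle AGE: AE² = 13² + 13² − 2·13·13·cos(150°) = 630.72, so AE ≈ 25.11.
Step 2: By the inverse law of cosines on triangle EAG: cos(∠EAG) = (25.11² + 13² − 13²) / (2·25.11·13) = 630.72/652.97 = 0.9659, so ∠EAG = 15°.

Therefore, the measure of angle ∠EAG = 15°.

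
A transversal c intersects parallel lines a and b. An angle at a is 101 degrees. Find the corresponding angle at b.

Corresponding angles formed by parallel lines and a transversal are equal.
The given angle is 101 degrees.
The corresponding angle = 101 degrees.

101 degrees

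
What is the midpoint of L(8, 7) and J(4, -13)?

M = ((x₁ + x₂)/2, (y₁ + y₂)/2)
= ((8 + 4)/2, (7 + -13)/2)
= (12/2, -6/2) = (6, -3)

(6, -3)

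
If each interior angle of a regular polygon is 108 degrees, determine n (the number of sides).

Exterior angle = 180 - 108 = 72. n = 360 / 72 = 5.

5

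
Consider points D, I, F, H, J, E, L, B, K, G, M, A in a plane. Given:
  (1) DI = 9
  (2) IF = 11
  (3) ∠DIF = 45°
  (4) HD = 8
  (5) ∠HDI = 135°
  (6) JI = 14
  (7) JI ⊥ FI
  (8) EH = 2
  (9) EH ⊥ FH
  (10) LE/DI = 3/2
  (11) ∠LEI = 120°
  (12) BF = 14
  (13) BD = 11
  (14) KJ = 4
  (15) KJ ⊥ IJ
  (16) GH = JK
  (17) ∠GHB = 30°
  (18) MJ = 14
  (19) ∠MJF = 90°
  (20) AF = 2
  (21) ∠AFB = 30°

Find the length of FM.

Step 1: By the law of cosines on triangle JIF: JF² = 14² + 11² − 2·14·11·cos(90°) = 317, so JF ≈ 17.8.
Step 2: By the law of cosines on triangle FJM: FM² = 17.8² + 14² − 2·17.8·14·cos(90°) = 513, so FM = 3·√57.

Therefore, the length of FM = 3·√57.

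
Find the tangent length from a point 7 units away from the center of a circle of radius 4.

Let T be the point of tangency. Then QT ⊥ MT (radius ⊥ tangent).
In right triangle QTM: QM² = QT² + MT²
7² = 4² + MT²
MT² = 33, MT = sqrt(33)

sqrt(33)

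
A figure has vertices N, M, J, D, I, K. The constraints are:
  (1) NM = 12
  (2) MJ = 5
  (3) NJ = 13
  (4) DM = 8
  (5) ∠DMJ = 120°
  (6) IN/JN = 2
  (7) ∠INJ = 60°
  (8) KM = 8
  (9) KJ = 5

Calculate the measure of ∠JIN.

From the given relations: IN = 2·JN = 2·13 = 26.
Step 1: By the law of cosines on triangle INJ: IJ² = 26² + 13² − 2·26·13·cos(60°) = 507, so IJ = 13·√3.
Step 2: By the inverse law of cosines on triangle JIN: cos(∠JIN) = ((13·√3)² + 26² − 13²) / (2·13·√3·26) = 1014/1170.87 = 0.866, so ∠JIN = 30°.

Therefore, the measure of angle ∠JIN = 30°.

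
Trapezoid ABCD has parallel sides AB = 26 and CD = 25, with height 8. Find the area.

A trapezoid's area equals the midsegment times the height.
The midsegment is (26 + 25) / 2 = 51/2.
Area = 51/2 * 8 = 204.

204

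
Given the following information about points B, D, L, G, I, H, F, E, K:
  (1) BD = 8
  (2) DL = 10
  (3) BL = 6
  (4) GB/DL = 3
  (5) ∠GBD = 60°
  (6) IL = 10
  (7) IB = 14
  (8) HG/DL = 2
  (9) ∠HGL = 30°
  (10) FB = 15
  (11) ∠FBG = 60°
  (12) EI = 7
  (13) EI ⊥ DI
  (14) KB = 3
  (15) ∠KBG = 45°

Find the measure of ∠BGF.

From the given relations: GB = 3·DL = 3·10 = 30.
Step 1: By the law of cosines on triangle GBF: GF² = 30² + 15² − 2·30·15·cos(60°) = 675, so GF = 15·√3.
Step 2: By the inverse law of cosines on triangle BGF: cos(∠BGF) = (30² + (15·√3)² − 15²) / (2·30·15·√3) = 1350/1558.85 = 0.866, so ∠BGF = 30°.

Therefore, the measure of angle ∠BGF = 30°.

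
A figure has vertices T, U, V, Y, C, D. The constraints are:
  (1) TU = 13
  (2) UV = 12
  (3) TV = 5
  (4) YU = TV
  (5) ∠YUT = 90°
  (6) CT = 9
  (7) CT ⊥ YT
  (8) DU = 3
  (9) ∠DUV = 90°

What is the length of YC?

From the given relations: YU = TV = 5.
Step 1: By the law of cosines on triangle YUT: YT² = 5² + 13² − 2·5·13·cos(90°) = 194, so YT = √194.
Step 2: By the law of cosines on triangle YTC: YC² = √194² + 9² − 2·√194·9·cos(90°) = 275, so YC = 5·√11.

Therefore, the length of YC = 5·√11.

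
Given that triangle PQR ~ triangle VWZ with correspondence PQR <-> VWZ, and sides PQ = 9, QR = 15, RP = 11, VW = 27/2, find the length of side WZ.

k = 27/2/9 = 3/2. WZ = 3/2 * 15 = 45/2.

45/2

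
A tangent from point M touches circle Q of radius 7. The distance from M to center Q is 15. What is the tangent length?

The tangent, radius, and line from the external point to the center form a right triangle.
The right angle is where the tangent meets the radius.
By the Pythagorean theorem: tangent² + 7² = 15²
tangent² = 225 - 49 = 176
tangent = 4*sqrt(11)

4*sqrt(11)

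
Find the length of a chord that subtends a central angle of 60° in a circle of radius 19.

Chord = 2(19) sin(30°) = 19

19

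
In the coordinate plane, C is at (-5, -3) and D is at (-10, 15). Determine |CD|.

d = sqrt((-5)^2 + (18)^2) = sqrt(349)

sqrt(349)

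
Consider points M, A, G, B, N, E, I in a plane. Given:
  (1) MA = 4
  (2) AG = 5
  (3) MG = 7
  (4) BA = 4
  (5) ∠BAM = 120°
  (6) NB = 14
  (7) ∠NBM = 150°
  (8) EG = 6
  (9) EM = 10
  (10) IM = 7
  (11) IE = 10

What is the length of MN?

Step 1: By the law of cosines on triangle BAM: BM² = 4² + 4² − 2·4·4·cos(120°) = 48, so BM = 4·√3.
Step 2: By the law of cosines on triangle MBN: MN² = (4·√3)² + 14² − 2·4·√3·14·cos(150°) = 412, so MN = 2·√103.

Therefore, the length of MN = 2·√103.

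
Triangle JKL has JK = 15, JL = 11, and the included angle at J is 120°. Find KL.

Law of cosines: KL^2 = 15^2 + 11^2 - 2(15)(11)cos(120°) = 511, so KL = sqrt(511).

sqrt(511)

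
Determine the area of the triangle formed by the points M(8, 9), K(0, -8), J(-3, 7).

The Shoelace formula computes the area from vertex coordinates by summing cross products.
For vertices (8,9), (0,-8), (-3,7):
Signed sum = 8*-8 - 0*9 + 0*7 - -3*-8 + -3*9 - 8*7
= -64 + -24 + -83 = -171
Area = (1/2)|-171| = 171/2.

171/2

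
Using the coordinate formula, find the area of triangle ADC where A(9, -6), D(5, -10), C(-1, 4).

Using the Shoelace formula for a triangle:
Area = (1/2)|x0(y1 - y2) + x1(y2 - y0) + x2(y0 - y1)|
Area = (1/2)|9(-10 - 4) + 5(4 - -6) + -1(-6 - -10)|
Area = (1/2)|-126 + 50 + -4|
Area = (1/2)|-80|
Area = (1/2)(80)
Area = 40

40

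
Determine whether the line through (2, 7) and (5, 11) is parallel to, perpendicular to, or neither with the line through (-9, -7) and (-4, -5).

Slope of line 1: m1 = (11 - 7)/(5 - 2) = 4/3 = 4/3
Slope of line 2: m2 = (-5 - -7)/(-4 - -9) = 2/5 = 2/5
For parallel lines we need equal slopes: 4/3 != 2/5.
For perpendicular lines we need m1*m2 = -1: (4/3)(2/5) = 8/15 != -1.
Since neither condition holds, the lines are neither parallel nor perpendicular.

Neither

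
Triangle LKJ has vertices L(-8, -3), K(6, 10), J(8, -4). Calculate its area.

Using the Shoelace formula for a triangle:
Area = (1/2)|x0(y1 - y2) + x1(y2 - y0) + x2(y0 - y1)|
Area = (1/2)|-8(10 - -4) + 6(-4 - -3) + 8(-3 - 10)|
Area = (1/2)|-112 + -6 + -104|
Area = (1/2)|-222|
Area = (1/2)(222)
Area = 111

111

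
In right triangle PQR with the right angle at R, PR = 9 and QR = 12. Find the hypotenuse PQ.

By the Pythagorean theorem: PQ^2 = PR^2 + QR^2
PQ^2 = 9^2 + 12^2 = 81 + 144 = 225
PQ = sqrt(225) = 15

15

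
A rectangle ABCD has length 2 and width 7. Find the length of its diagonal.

d = sqrt(2^2 + 7^2) = sqrt(53)

sqrt(53)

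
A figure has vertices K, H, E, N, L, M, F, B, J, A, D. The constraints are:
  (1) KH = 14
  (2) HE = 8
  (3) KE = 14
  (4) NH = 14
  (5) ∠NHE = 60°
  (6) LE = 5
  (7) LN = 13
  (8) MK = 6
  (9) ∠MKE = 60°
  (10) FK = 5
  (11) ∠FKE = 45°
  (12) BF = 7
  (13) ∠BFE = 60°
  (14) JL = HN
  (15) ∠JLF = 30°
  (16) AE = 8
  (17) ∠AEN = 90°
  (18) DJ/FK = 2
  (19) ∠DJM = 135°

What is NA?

Step 1: By the law of cosines on triangle EHN: EN² = 8² + 14² − 2·8·14·cos(60°) = 148, so EN = 2·√37.
Step 2: By the law of cosines on triangle NEA: NA² = (2·√37)² + 8² − 2·2·√37·8·cos(90°) = 212, so NA = 2·√53.

Therefore, the length of NA = 2·√53.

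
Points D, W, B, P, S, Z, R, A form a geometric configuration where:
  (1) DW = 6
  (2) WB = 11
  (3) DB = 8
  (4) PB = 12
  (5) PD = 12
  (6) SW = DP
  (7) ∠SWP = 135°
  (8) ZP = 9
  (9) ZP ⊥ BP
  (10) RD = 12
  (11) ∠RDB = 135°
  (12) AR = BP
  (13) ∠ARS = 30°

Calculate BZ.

Step 1: By the law of cosines on triangle BPZ: BZ² = 12² + 9² − 2·12·9·cos(90°) = 225, so BZ = 15.

Therefore, the length of BZ = 15.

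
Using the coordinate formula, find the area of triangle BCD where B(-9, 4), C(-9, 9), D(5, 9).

Using the Shoelace formula for a triangle:
Area = (1/2)|x0(y1 - y2) + x1(y2 - y0) + x2(y0 - y1)|
Area = (1/2)|-9(9 - 9) + -9(9 - 4) + 5(4 - 9)|
Area = (1/2)|0 + -45 + -25|
Area = (1/2)|-70|
Area = (1/2)(70)
Area = 35

35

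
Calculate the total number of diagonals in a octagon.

The number of diagonals in an n-gon is n(n - 3)/2.
For n = 8: 8(8 - 3)/2 = 8 × 5 / 2 = 20.

20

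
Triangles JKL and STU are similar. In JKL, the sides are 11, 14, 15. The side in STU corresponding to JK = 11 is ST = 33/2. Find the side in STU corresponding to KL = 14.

Similar triangles have proportional sides. Setting up the proportion:
ST / JK = TU / KL
33/2 / 11 = TU / 14
TU = 14 * 33/2 / 11 = 21.

21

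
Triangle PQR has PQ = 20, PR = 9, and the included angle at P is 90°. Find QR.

Since angle P = 90°, this is a right triangle and the law of cosines reduces to the Pythagorean theorem.
QR^2 = 20^2 + 9^2 = 481
QR = sqrt(481)

sqrt(481)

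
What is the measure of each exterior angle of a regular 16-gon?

Each exterior angle of a regular n-gon is 360 / n.
For n = 16: 360 / 16 = 45/2 degrees.

45/2 degrees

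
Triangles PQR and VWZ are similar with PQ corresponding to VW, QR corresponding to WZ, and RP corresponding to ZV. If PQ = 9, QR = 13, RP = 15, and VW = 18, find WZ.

k = 18/9 = 2. WZ = 2 * 13 = 26.

26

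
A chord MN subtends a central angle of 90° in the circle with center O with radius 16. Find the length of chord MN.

Drop a perpendicular from the center to the chord, bisecting both the chord and the central angle.
Each half-chord = r sin(θ/2) = 16 sin(45°).
The full chord = 2 × 16 × sin(45°) = 16*sqrt(2).

16*sqrt(2)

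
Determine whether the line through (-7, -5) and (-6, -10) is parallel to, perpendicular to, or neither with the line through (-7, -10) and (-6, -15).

Slope of line 1: m1 = (-10 - -5)/(-6 - -7) = -5/1 = -5
Slope of line 2: m2 = (-15 - -10)/(-6 - -7) = -5/1 = -5
Since m1 = m2 = -5, the lines are parallel.

Parallel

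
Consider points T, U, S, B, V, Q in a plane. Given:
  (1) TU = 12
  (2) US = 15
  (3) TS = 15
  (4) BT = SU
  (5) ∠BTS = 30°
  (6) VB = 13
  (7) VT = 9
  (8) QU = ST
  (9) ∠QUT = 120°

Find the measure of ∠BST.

From the given relations: BT = SU = 15.
Step 1: By the law of cosines on triangle STB: SB² = 15² + 15² − 2·15·15·cos(30°) = 60.29, so SB ≈ 7.76.
Step 2: By the inverse law of cosines on triangle BST: cos(∠BST) = (7.76² + 15² − 15²) / (2·7.76·15) = 60.29/232.94 = 0.2588, so ∠BST = 75°.

Therefore, the measure of angle ∠BST = 75°.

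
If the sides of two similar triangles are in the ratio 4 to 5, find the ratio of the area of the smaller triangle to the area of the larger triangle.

Area ratio = (side ratio)^2 = (4/5)^2 = 16:25.

16:25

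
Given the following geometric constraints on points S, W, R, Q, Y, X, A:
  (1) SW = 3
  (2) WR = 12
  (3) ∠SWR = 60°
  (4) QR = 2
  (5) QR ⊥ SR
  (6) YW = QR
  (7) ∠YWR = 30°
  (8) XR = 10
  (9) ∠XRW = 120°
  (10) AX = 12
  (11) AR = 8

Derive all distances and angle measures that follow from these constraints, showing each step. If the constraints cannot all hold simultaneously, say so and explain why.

The constraints are consistent.

From the given relations:
  YW = QR = 2

Step 1: From SW = 3, WR = 12, and ∠SWR = 60°, by the law of cosines:
  SR² = SW² + WR² - 2·SW·WR·cos(60°) = 9 + 144 - 36 = 117
  SR = 3·√13

Step 2: From WR = 12, RX = 10, and ∠WRX = 120°, by the law of cosines:
  WX² = WR² + RX² - 2·WR·RX·cos(120°) = 144 + 100 + 120 = 364
  WX = 2·√91

Step 3: From RW = 12, WY = 2, and ∠RWY = 30°, by the law of cosines:
  RY² = RW² + WY² - 2·RW·WY·cos(30°) = 144 + 4 - 41.57 = 106.4
  RY ≈ 10.32

Step 4: From RA = 8, RX = 10, AX = 12, by the inverse law of cosines:
  cos(∠ARX) = (RA² + RX² - AX²) / (2·RA·RX)
  ∠ARX = 82.82°

Step 5: From XA = 12, XR = 10, AR = 8, by the inverse law of cosines:
  cos(∠AXR) = (XA² + XR² - AR²) / (2·XA·XR)
  ∠AXR = 41.41°

Step 6: From AR = 8, AX = 12, RX = 10, by the inverse law of cosines:
  cos(∠RAX) = (AR² + AX² - RX²) / (2·AR·AX)
  ∠RAX = 55.77°

Step 7: From SR = 3·√13, RQ = 2, and ∠SRQ = 90°, by the law of cosines:
  SQ² = SR² + RQ² - 2·SR·RQ·cos(90°) = 117 + 4 - 0 = 121
  SQ = 11

Step 8: From SR = 3·√13, SW = 3, RW = 12, by the inverse law of cosines:
  cos(∠RSW) = (SR² + SW² - RW²) / (2·SR·SW)
  ∠RSW = 106.1°

Step 9: From WR = 12, WX = 2·√91, RX = 10, by the inverse law of cosines:
  cos(∠RWX) = (WR² + WX² - RX²) / (2·WR·WX)
  ∠RWX = 27°

Step 10: From RS = 3·√13, RW = 12, SW = 3, by the inverse law of cosines:
  cos(∠SRW) = (RS² + RW² - SW²) / (2·RS·RW)
  ∠SRW = 13.9°

Step 11: From RW = 12, RY = 10.32, WY = 2, by the inverse law of cosines:
  cos(∠WRY) = (RW² + RY² - WY²) / (2·RW·RY)
  ∠WRY = 5.56°

Step 12: From YR = 10.32, YW = 2, RW = 12, by the inverse law of cosines:
  cos(∠RYW) = (YR² + YW² - RW²) / (2·YR·YW)
  ∠RYW = 144.44°

Step 13: From XR = 10, XW = 2·√91, RW = 12, by the inverse law of cosines:
  cos(∠RXW) = (XR² + XW² - RW²) / (2·XR·XW)
  ∠RXW = 33°

Step 14: From SQ = 11, SR = 3·√13, QR = 2, by the inverse law of cosines:
  cos(∠QSR) = (SQ² + SR² - QR²) / (2·SQ·SR)
  ∠QSR = 10.48°

Step 15: From QR = 2, QS = 11, RS = 3·√13, by the inverse law of cosines:
  cos(∠RQS) = (QR² + QS² - RS²) / (2·QR·QS)
  ∠RQS = 79.52°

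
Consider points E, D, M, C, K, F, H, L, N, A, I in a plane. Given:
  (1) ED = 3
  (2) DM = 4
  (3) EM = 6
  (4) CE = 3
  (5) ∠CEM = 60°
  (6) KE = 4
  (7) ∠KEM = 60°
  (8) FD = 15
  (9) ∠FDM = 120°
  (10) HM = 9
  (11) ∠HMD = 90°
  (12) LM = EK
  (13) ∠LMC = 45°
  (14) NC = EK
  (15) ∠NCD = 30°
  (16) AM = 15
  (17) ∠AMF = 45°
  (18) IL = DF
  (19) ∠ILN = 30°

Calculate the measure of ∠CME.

Step 1: By the law of cosines on triangle MEC: MC² = 6² + 3² − 2·6·3·cos(60°) = 27, so MC = 3·√3.
Step 2: By the inverse law of cosines on triangle CME: cos(∠CME) = ((3·√3)² + 6² − 3²) / (2·3·√3·6) = 54/62.35 = 0.866, so ∠CME = 30°.

Therefore, the measure of angle ∠CME = 30°.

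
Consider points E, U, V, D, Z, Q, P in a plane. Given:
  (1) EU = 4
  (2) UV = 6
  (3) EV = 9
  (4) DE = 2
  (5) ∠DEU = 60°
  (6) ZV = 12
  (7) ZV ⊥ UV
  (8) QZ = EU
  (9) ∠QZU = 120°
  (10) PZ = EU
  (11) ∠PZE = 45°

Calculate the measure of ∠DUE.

Step 1: By the law of cosines on triangle UED: UD² = 4² + 2² − 2·4·2·cos(60°) = 12, so UD = 2·√3.
Step 2: By the inverse law of cosines on triangle DUE: cos(∠DUE) = ((2·√3)² + 4² − 2²) / (2·2·√3·4) = 24/27.71 = 0.866, so ∠DUE = 30°.

Therefore, the measure of angle ∠DUE = 30°.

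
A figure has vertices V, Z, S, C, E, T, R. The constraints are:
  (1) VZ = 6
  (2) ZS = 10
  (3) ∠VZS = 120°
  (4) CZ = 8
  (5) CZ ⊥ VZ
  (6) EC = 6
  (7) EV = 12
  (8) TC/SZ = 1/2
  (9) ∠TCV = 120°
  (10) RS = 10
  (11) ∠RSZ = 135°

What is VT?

From the given relations: TC = 1/2·SZ = 1/2·10 = 5.
Step 1: By the law of cosines on triangle CZV: CV² = 8² + 6² − 2·8·6·cos(90°) = 100, so CV = 10.
Step 2: By the law of cosines on triangle VCT: VT² = 10² + 5² − 2·10·5·cos(120°) = 175, so VT = 5·√7.

Therefore, the length of VT = 5·√7.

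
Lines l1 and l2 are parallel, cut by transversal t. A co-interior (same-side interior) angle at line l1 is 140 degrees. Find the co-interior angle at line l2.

Co-interior angles (same-side interior) formed by parallel lines and a transversal are supplementary (sum to 180 degrees).
The given angle is 140 degrees.
The co-interior angle = 180 - 140 = 40 degrees.

40 degrees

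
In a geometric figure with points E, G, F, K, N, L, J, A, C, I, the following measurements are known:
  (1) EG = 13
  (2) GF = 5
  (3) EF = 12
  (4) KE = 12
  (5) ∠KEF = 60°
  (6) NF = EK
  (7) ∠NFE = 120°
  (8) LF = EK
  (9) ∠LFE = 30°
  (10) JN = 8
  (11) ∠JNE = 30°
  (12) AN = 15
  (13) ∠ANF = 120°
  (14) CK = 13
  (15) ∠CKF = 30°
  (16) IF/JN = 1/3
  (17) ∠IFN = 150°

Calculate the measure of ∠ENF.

From the given relations: NF = EK = 12.
Step 1: By the law of cosines on triangle NFE: NE² = 12² + 12² − 2·12·12·cos(120°) = 432, so NE = 12·√3.
Step 2: By the inverse law of cosines on triangle ENF: cos(∠ENF) = ((12·√3)² + 12² − 12²) / (2·12·√3·12) = 432/498.83 = 0.866, so ∠ENF = 30°.

Therefore, the measure of angle ∠ENF = 30°.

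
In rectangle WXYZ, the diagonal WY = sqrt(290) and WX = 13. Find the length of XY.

The diagonal of a rectangle forms a right triangle with the two sides.
Rearranging the Pythagorean theorem: missing side = sqrt(d^2 - known^2).
= sqrt(290 - 169) = sqrt(121) = 11.

11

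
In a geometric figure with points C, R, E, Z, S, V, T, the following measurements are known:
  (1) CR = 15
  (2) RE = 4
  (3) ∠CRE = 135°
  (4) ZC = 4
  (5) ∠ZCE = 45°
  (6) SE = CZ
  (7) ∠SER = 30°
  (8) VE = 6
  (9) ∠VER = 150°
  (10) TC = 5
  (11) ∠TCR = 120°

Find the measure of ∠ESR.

From the given relations: SE = CZ = 4.
Step 1: By the law of cosines on triangle SER: SR² = 4² + 4² − 2·4·4·cos(30°) = 4.29, so SR ≈ 2.07.
Step 2: By the inverse law of cosines on triangle ESR: cos(∠ESR) = (4² + 2.07² − 4²) / (2·4·2.07) = 4.29/16.56 = 0.2588, so ∠ESR = 75°.

Therefore, the measure of angle ∠ESR = 75°.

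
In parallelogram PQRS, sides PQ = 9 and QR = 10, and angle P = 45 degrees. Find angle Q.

In a parallelogram, consecutive angles are supplementary (sum to 180°).
angle Q = 180 - angle P
angle Q = 180 - 45
angle Q = 135 degrees

135 degrees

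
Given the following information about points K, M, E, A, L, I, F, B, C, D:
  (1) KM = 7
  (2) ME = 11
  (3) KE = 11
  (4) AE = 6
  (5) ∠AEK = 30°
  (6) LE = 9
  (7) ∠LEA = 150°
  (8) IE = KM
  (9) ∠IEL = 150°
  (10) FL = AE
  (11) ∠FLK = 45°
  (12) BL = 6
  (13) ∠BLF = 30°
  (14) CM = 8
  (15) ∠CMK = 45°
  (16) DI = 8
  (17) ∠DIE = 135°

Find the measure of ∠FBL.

From the given relations: FL = AE = 6.
Step 1: By the law of cosines on triangle BLF: BF² = 6² + 6² − 2·6·6·cos(30°) = 9.65, so BF ≈ 3.11.
Step 2: By the inverse law of cosines on triangle FBL: cos(∠FBL) = (3.11² + 6² − 6²) / (2·3.11·6) = 9.65/37.27 = 0.2588, so ∠FBL = 75°.

Therefore, the measure of angle ∠FBL = 75°.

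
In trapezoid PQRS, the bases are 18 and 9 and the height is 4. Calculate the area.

Area of a trapezoid = (base1 + base2) * height / 2
Area = (18 + 9) * 4 / 2
Area = 27 * 4 / 2
Area = 108 / 2
Area = 54

54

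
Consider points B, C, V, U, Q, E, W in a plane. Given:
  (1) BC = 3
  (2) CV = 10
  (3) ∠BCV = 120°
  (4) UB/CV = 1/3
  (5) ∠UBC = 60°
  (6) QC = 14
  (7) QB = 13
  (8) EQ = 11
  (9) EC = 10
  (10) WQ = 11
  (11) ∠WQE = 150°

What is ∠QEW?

Step 1: By the law of cosines on triangle EQW: EW² = 11² + 11² − 2·11·11·cos(150°) = 451.58, so EW ≈ 21.25.
Step 2: By the inverse law of cosines on triangle QEW: cos(∠QEW) = (11² + 21.25² − 11²) / (2·11·21.25) = 451.58/467.51 = 0.9659, so ∠QEW = 15°.

Therefore, the measure of angle ∠QEW = 15°.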